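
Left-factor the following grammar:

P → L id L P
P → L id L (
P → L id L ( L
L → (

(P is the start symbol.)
Left-factoring transforms A → αβ₁ | αβ₂ into A → αA' and A' → β₁ | β₂
(α is the longest common prefix among the alternatives). Repeat until
no nonterminal has two alternatives with a common prefix.

Round 1: P has alternatives sharing prefix 'L id L'. Introduce P': P → L id L P'
  Add: P' → P
  Add: P' → (
  Add: P' → ( L

Round 2: P' has alternatives sharing prefix '('. Introduce P'': P' → ( P''
  Add: P'' → ε
  Add: P'' → L

No remaining common prefixes — done.

Resulting grammar:
P → L id L P'
P' → P
P' → ( P''
P'' → ε
P'' → L
L → (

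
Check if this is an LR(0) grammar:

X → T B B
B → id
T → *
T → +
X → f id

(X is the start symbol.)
Yes, the grammar is LR(0)

Augment with X' → X and build the canonical LR(0) collection (I0 = CLOSURE({[X' → . X]}), then GOTO on every symbol after a dot until no new states appear). It has 10 states:
  I0: { [T → . *], [T → . +], [X → . T B B], [X → . f id], [X' → . X] }  — shift
  I1: { [T → * .] }  — reduce
  I2: { [T → + .] }  — reduce
  I3: { [B → . id], [X → T . B B] }  — shift
  I4: { [X' → X .] }  — accept
  I5: { [X → f . id] }  — shift
  I6: { [X → f id .] }  — reduce
  I7: { [B → . id], [X → T B . B] }  — shift
  I8: { [B → id .] }  — reduce
  I9: { [X → T B B .] }  — reduce

Every state is either a pure shift/goto state or contains exactly one complete item and nothing to shift — no conflicts. The grammar is LR(0).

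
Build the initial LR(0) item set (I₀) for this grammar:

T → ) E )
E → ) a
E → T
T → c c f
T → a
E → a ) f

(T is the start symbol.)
{ [T → . ) E )], [T → . a], [T → . c c f], [T' → . T] }

First, augment the grammar with T' → T
I₀ = CLOSURE({ [T' → . T] }):
  [T' → . T] has the dot before T: add [T → . ) E )], [T → . c c f], [T → . a]
No further items can be added.

I₀ = { [T → . ) E )], [T → . a], [T → . c c f], [T' → . T] }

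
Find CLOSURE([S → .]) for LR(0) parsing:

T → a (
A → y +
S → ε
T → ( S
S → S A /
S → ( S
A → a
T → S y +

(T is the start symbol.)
To compute CLOSURE, for each item [A → α.Bβ] where B is a non-terminal, add [B → .γ] for all productions B → γ; repeat for the newly added items until nothing changes.

Start with: [S → .]
The dot is at the end, so nothing is added.

CLOSURE = { [S → .] }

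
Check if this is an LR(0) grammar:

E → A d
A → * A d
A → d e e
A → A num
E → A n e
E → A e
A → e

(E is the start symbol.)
Augment with E' → E and build the canonical LR(0) collection (I0 = CLOSURE({[E' → . E]}), then GOTO on every symbol after a dot until no new states appear). It has 15 states:
  I0: { [A → . * A d], [A → . A num], [A → . d e e], [A → . e], [E → . A d], [E → . A e], [E → . A n e], [E' → . E] }  — shift
  I1: { [A → * . A d], [A → . * A d], [A → . A num], [A → . d e e], [A → . e] }  — shift
  I2: { [A → A . num], [E → A . d], [E → A . e], [E → A . n e] }  — shift
  I3: { [E' → E .] }  — accept
  I4: { [A → d . e e] }  — shift
  I5: { [A → e .] }  — reduce
  I6: { [A → d e . e] }  — shift
  I7: { [A → d e e .] }  — reduce
  I8: { [E → A d .] }  — reduce
  I9: { [E → A e .] }  — reduce
  I10: { [E → A n . e] }  — shift
  I11: { [A → A num .] }  — reduce
  I12: { [E → A n e .] }  — reduce
  I13: { [A → * A . d], [A → A . num] }  — shift
  I14: { [A → * A d .] }  — reduce

Every state is either a pure shift/goto state or contains exactly one complete item and nothing to shift — no conflicts. The grammar is LR(0).

Answer: Yes, the grammar is LR(0)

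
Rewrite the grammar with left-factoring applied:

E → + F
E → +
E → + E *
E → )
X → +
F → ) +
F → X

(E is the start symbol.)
Left-factoring transforms A → αβ₁ | αβ₂ into A → αA' and A' → β₁ | β₂
(α is the longest common prefix among the alternatives). Repeat until
no nonterminal has two alternatives with a common prefix.

Round 1: E has alternatives sharing prefix '+'. Introduce E': E → + E'
  Add: E' → F
  Add: E' → ε
  Add: E' → E *

No remaining common prefixes — done.

Resulting grammar:
E → + E'
E' → F
E' → ε
E' → E *
E → )
X → +
F → ) +
F → X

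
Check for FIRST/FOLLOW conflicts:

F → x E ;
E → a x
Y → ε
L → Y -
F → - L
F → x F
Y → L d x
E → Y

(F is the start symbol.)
Yes. Y → L d x with FOLLOW(Y) on { '-' }

Nullable non-terminals: E, Y.
FIRST sets used below: FIRST(Y) = { '-', ε }, FIRST(L) = { '-' }

E: nullable alternative(s) E → Y; FOLLOW(E) = { ';' }
  E → a x: FIRST \ {ε} = { 'a' } — disjoint from FOLLOW(E)
  E → Y: FIRST \ {ε} = { '-' } — this is the only nullable alternative, skip

Y: nullable alternative(s) Y → ε; FOLLOW(Y) = { '-', ';' }
  Y → ε: FIRST \ {ε} = { } — this is the only nullable alternative, skip
  Y → L d x: FIRST \ {ε} = { '-' } — overlaps FOLLOW(Y) on { '-' }: CONFLICT

F, L have no nullable alternative, so no FIRST/FOLLOW check is needed there.

So the grammar has 1 FIRST/FOLLOW conflict (marked CONFLICT above).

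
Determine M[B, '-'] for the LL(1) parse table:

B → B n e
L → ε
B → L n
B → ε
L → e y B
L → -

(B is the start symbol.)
B → B n e, B → L n

To find M[B, '-'], we find productions for B where '-' is in the predict set (PREDICT(N → α) = (FIRST(α) \ {ε}) ∪ (FOLLOW(N) if α ⇒* ε)).

Relevant sets:
  FIRST(B) = { '-', 'e', 'n', ε }
  FIRST(L) = { '-', 'e', ε }
  FOLLOW(B) = { $, 'n' }

B → B n e: PREDICT = { '-', 'e', 'n' }
  '-' is in predict set, so this production goes in M[B, '-']
B → L n: PREDICT = { '-', 'e', 'n' }
  '-' is in predict set, so this production goes in M[B, '-']
B → ε: PREDICT = { $, 'n' }

M[B, '-'] = B → B n e, B → L n  (a multiply-defined cell — the grammar is not LL(1))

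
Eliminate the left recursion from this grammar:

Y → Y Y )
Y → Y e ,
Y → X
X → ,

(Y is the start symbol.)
Y is directly left-recursive. The standard transformation for
  A → A α₁ | ... | A α_m | β₁ | ... | β_n
is
  A  → β₁ A' | ... | β_n A'
  A' → α₁ A' | ... | α_m A' | ε

Y → X becomes Y → X Y'
Y → Y Y ) becomes Y' → Y ) Y'
Y → Y e , becomes Y' → e , Y'
Add Y' → ε

Productions for other non-terminals are unchanged:
  X → ,

Resulting grammar:
Y → X Y'
Y' → Y ) Y'
Y' → e , Y'
Y' → ε
X → ,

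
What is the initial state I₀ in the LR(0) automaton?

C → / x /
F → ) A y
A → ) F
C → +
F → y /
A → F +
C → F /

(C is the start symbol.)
{ [C → . +], [C → . / x /], [C → . F /], [C' → . C], [F → . ) A y], [F → . y /] }

First, augment the grammar with C' → C
I₀ = CLOSURE({ [C' → . C] }):
  [C' → . C] has the dot before C: add [C → . / x /], [C → . +], [C → . F /]
  [C → . F /] has the dot before F: add [F → . ) A y], [F → . y /]
No further items can be added.

I₀ = { [C → . +], [C → . / x /], [C → . F /], [C' → . C], [F → . ) A y], [F → . y /] }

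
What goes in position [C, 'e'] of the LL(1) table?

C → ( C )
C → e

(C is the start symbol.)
C → e

To find M[C, 'e'], we find productions for C where 'e' is in the predict set (PREDICT(N → α) = (FIRST(α) \ {ε}) ∪ (FOLLOW(N) if α ⇒* ε)).

C → ( C ): PREDICT = { '(' }
C → e: PREDICT = { 'e' }
  'e' is in predict set, so this production goes in M[C, 'e']

M[C, 'e'] = C → e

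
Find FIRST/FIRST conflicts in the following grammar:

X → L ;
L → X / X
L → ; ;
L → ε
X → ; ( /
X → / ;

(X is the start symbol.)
Yes. X → L ';' / X → ';' '(' '/' on { ';' }; X → L ';' / X → '/' ';' on { '/' }; L → X '/' X / L → ';' ';' on { ';' }

FIRST sets of the non-terminals at (or reachable through a nullable prefix from) the front of some alternative:
  FIRST(L) = { '/', ';', ε }
  FIRST(X) = { '/', ';' }

Productions for X:
  X → L ;: FIRST = { '/', ';' }
  X → ; ( /: FIRST = { ';' }
  X → / ;: FIRST = { '/' }
Productions for L:
  L → X / X: FIRST = { '/', ';' }
  L → ; ;: FIRST = { ';' }
  L → ε: FIRST = { ε }

Conflict for X: X → L ; and X → ; ( /
  Overlap: { ';' }
Conflict for X: X → L ; and X → / ;
  Overlap: { '/' }
Conflict for L: L → X / X and L → ; ;
  Overlap: { ';' }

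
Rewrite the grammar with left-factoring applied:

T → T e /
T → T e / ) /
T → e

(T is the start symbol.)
T → T e / T'
T' → ε
T' → ) /
T → e

Left-factoring transforms A → αβ₁ | αβ₂ into A → αA' and A' → β₁ | β₂
(α is the longest common prefix among the alternatives). Repeat until
no nonterminal has two alternatives with a common prefix.

Round 1: T has alternatives sharing prefix 'T e /'. Introduce T': T → T e / T'
  Add: T' → ε
  Add: T' → ) /

No remaining common prefixes — done.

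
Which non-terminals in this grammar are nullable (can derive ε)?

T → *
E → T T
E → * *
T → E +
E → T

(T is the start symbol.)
A non-terminal is nullable if it can derive ε (the empty string): either it has an ε-production, or it has a production whose right-hand side consists entirely of nullable non-terminals.

There are no ε-productions, so no non-terminal can derive ε.
No non-terminals are nullable.

Answer: None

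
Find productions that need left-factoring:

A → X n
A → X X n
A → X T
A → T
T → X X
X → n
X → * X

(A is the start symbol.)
Left-factoring is needed when two productions for the same non-terminal
share a common prefix on the right-hand side.

Productions for A:
  A → X n
  A → X X n
  A → X T
  A → T
Productions for X:
  X → n
  X → * X

Found common prefix 'X' in productions for A

Answer: Yes, A has productions with common prefix 'X'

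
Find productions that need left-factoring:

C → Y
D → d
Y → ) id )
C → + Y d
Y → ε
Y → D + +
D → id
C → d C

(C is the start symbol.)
No, left-factoring is not needed

Left-factoring is needed when two productions for the same non-terminal
share a common prefix on the right-hand side.

Productions for C:
  C → Y
  C → + Y d
  C → d C
Productions for D:
  D → d
  D → id
Productions for Y:
  Y → ) id )
  Y → ε
  Y → D + +

No common prefixes found.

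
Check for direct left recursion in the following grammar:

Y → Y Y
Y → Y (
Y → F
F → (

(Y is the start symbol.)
Y → Y Y: LEFT RECURSIVE (starts with Y)
Y → Y (: LEFT RECURSIVE (starts with Y)
Y → F: starts with F
F → (: starts with '('

The grammar has direct left recursion on: Y.

Answer: Yes, Y is left-recursive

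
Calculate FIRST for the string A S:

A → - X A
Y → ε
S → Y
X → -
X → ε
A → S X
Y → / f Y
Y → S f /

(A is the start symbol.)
{ '-', '/', 'f', ε }

FIRST sets of the non-terminals involved (from the grammar, by fixed-point iteration):
  FIRST(A) = { '-', '/', 'f', ε }
  FIRST(S) = { '/', 'f', ε }

To compute FIRST(A S), process the symbols left to right:
Symbol A is a non-terminal. Add FIRST(A) \ {ε} = { '-', '/', 'f' }
A is nullable (ε ∈ FIRST(A)), continue to the next symbol.
Symbol S is a non-terminal. Add FIRST(S) \ {ε} = { '/', 'f' }
S is nullable (ε ∈ FIRST(S)), continue to the next symbol.
All symbols are nullable, so ε is in the result.
FIRST(A S) = { '-', '/', 'f', ε }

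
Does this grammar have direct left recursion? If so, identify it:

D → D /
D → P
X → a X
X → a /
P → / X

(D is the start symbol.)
Yes, D is left-recursive

Direct left recursion occurs when N → N α for some non-terminal N (the right-hand side begins with the left-hand side itself).

D → D /: LEFT RECURSIVE (starts with D)
D → P: starts with P
X → a X: starts with a
X → a /: starts with a
P → / X: starts with '/'

The grammar has direct left recursion on: D.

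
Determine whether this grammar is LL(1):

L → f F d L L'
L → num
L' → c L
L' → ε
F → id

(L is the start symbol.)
Relevant sets:
  FOLLOW(L') = { $, 'c' }

For L:
  PREDICT(L → f F d L L') = { 'f' }
  PREDICT(L → num) = { 'num' }
For L':
  PREDICT(L' → c L) = { 'c' }
  PREDICT(L' → ε) = { $, 'c' }
F has a single production, so nothing to check there.

Conflict found: Predict set conflict for L': { 'c' }
The grammar is NOT LL(1).

Answer: No. Predict set conflict for L': { 'c' }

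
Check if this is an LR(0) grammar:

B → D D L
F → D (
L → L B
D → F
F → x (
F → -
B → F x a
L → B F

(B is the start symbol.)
No. Shift-reduce conflict between [D → F .] and [B → F . x a]

Augment with B' → B and build the canonical LR(0) collection (I0 = CLOSURE({[B' → . B]}), then GOTO on every symbol after a dot until no new states appear). It has 17 states:
  I0: { [B → . D D L], [B → . F x a], [B' → . B], [D → . F], [F → . -], [F → . D (], [F → . x (] }  — shift
  I1: { [F → - .] }  — reduce
  I2: { [B' → B .] }  — accept
  I3: { [B → D . D L], [D → . F], [F → . -], [F → . D (], [F → . x (], [F → D . (] }  — shift
  I4: { [B → F . x a], [D → F .] }  — shift, reduce
  I5: { [F → x . (] }  — shift
  I6: { [F → x ( .] }  — reduce
  I7: { [B → F x . a] }  — shift
  I8: { [B → F x a .] }  — reduce
  I9: { [F → D ( .] }  — reduce
  I10: { [B → . D D L], [B → . F x a], [B → D D . L], [D → . F], [F → . -], [F → . D (], [F → . x (], [F → D . (], [L → . B F], [L → . L B] }  — shift
  I11: { [D → F .] }  — reduce
  I12: { [D → . F], [F → . -], [F → . D (], [F → . x (], [L → B . F] }  — shift
  I13: { [B → . D D L], [B → . F x a], [B → D D L .], [D → . F], [F → . -], [F → . D (], [F → . x (], [L → L . B] }  — shift, reduce
  I14: { [L → L B .] }  — reduce
  I15: { [F → D . (] }  — shift
  I16: { [D → F .], [L → B F .] }  — 2 reduces

Conflict in state I4:
  Shift-reduce conflict between [D → F .] and [B → F . x a]
So the grammar is NOT LR(0).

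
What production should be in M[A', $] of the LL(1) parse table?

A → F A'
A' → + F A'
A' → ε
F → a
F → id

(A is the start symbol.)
To find M[A', $], we find productions for A' where $ is in the predict set (PREDICT(N → α) = (FIRST(α) \ {ε}) ∪ (FOLLOW(N) if α ⇒* ε)).

Relevant sets:
  FOLLOW(A') = { $ }

A' → + F A': PREDICT = { '+' }
A' → ε: PREDICT = { $ }
  $ is in predict set, so this production goes in M[A', $]

M[A', $] = A' → ε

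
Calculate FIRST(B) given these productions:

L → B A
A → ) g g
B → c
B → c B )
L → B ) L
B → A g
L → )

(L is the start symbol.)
{ ')', 'c' }

To compute FIRST(B), examine every production with B on the left-hand side, reading each right-hand side left to right until a non-nullable symbol is reached.

FIRST sets of the other non-terminals involved (by the same procedure, iterated to a fixed point):
  FIRST(A) = { ')' }

From B → c:
  - c is a terminal: add 'c' and stop
From B → c B ):
  - c is a terminal: add 'c' and stop
From B → A g:
  - A is a non-terminal: add FIRST(A) \ {ε} = { ')' }
    A is not nullable, so stop

Collecting: FIRST(B) = { ')', 'c' }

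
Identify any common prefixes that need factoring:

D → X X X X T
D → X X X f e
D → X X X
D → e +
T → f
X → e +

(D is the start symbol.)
Yes, D has productions with common prefix 'X X X'

Left-factoring is needed when two productions for the same non-terminal
share a common prefix on the right-hand side.

Productions for D:
  D → X X X X T
  D → X X X f e
  D → X X X
  D → e +

Found common prefix 'X X X' in productions for D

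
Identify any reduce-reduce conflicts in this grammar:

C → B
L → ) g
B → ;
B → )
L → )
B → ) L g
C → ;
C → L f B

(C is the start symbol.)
A reduce-reduce conflict occurs when an LR(0) state has two complete items [A → α .] and [B → β .] — both call for a reduction, and with no lookahead the parser cannot choose between them.

Augment with C' → C and build the canonical LR(0) collection (I0 = CLOSURE({[C' → . C]}), then GOTO on every symbol after a dot until no new states appear). It has 14 states:
  I0: { [B → . ) L g], [B → . )], [B → . ;], [C → . ;], [C → . B], [C → . L f B], [C' → . C], [L → . ) g], [L → . )] }  — shift
  I1: { [B → ) . L g], [B → ) .], [L → ) . g], [L → ) .], [L → . ) g], [L → . )] }  — shift, 2 reduces
  I2: { [B → ; .], [C → ; .] }  — 2 reduces
  I3: { [C → B .] }  — reduce
  I4: { [C' → C .] }  — accept
  I5: { [C → L . f B] }  — shift
  I6: { [B → . ) L g], [B → . )], [B → . ;], [C → L f . B] }  — shift
  I7: { [B → ) . L g], [B → ) .], [L → . ) g], [L → . )] }  — shift, reduce
  I8: { [B → ; .] }  — reduce
  I9: { [C → L f B .] }  — reduce
  I10: { [L → ) . g], [L → ) .] }  — shift, reduce
  I11: { [B → ) L . g] }  — shift
  I12: { [B → ) L g .] }  — reduce
  I13: { [L → ) g .] }  — reduce

I1 contains complete items [B → ) .], [L → ) .] — reduce-reduce conflict.
I2 contains complete items [B → ; .], [C → ; .] — reduce-reduce conflict.

Answer: Yes — I1: [B → ) .] vs [L → ) .]; I2: [B → ; .] vs [C → ; .]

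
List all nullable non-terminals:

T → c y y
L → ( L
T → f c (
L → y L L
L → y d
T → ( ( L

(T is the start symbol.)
A non-terminal is nullable if it can derive ε (the empty string): either it has an ε-production, or it has a production whose right-hand side consists entirely of nullable non-terminals.

There are no ε-productions, so no non-terminal can derive ε.
No non-terminals are nullable.

Answer: None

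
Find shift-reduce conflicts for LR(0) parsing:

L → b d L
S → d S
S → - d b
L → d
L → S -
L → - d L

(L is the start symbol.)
Augment with L' → L and build the canonical LR(0) collection (I0 = CLOSURE({[L' → . L]}), then GOTO on every symbol after a dot until no new states appear). It has 17 states:
  I0: { [L → . - d L], [L → . S -], [L → . b d L], [L → . d], [L' → . L], [S → . - d b], [S → . d S] }  — shift
  I1: { [L → - . d L], [S → - . d b] }  — shift
  I2: { [L' → L .] }  — accept
  I3: { [L → S . -] }  — shift
  I4: { [L → b . d L] }  — shift
  I5: { [L → d .], [S → . - d b], [S → . d S], [S → d . S] }  — shift, reduce
  I6: { [S → - . d b] }  — shift
  I7: { [S → d S .] }  — reduce
  I8: { [S → . - d b], [S → . d S], [S → d . S] }  — shift
  I9: { [S → - d . b] }  — shift
  I10: { [S → - d b .] }  — reduce
  I11: { [L → . - d L], [L → . S -], [L → . b d L], [L → . d], [L → b d . L], [S → . - d b], [S → . d S] }  — shift
  I12: { [L → b d L .] }  — reduce
  I13: { [L → S - .] }  — reduce
  I14: { [L → - d . L], [L → . - d L], [L → . S -], [L → . b d L], [L → . d], [S → - d . b], [S → . - d b], [S → . d S] }  — shift
  I15: { [L → - d L .] }  — reduce
  I16: { [L → b . d L], [S → - d b .] }  — shift, reduce

I5 contains reduce item [L → d .] and shift items [S → . - d b], [S → . d S] — shift-reduce conflict.
I16 contains reduce item [S → - d b .] and shift item [L → b . d L] — shift-reduce conflict.

Answer: Yes — I5: [L → d .] vs [S → . - d b]; I16: [S → - d b .] vs [L → b . d L]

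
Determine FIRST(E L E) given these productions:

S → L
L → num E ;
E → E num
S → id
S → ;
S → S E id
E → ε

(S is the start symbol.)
{ 'num' }

FIRST sets of the non-terminals involved (from the grammar, by fixed-point iteration):
  FIRST(E) = { 'num', ε }
  FIRST(L) = { 'num' }

To compute FIRST(E L E), process the symbols left to right:
Symbol E is a non-terminal. Add FIRST(E) \ {ε} = { 'num' }
E is nullable (ε ∈ FIRST(E)), continue to the next symbol.
Symbol L is a non-terminal. Add FIRST(L) \ {ε} = { 'num' }
L is not nullable (ε ∉ FIRST(L)), so stop here.
FIRST(E L E) = { 'num' }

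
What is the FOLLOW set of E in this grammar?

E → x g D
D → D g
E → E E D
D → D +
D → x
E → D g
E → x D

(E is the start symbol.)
{ $, 'x' }

E is the start symbol, so $ ∈ FOLLOW(E).
In E → E E D: E is followed by E D, add FIRST(E D) \ {ε} = { 'x' }
In E → E E D: E is followed by D, add FIRST(D) \ {ε} = { 'x' }

Taking the union: FOLLOW(E) = { $, 'x' }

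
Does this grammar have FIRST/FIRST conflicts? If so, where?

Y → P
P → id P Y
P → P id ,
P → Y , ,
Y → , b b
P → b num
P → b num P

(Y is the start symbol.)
FIRST sets of the non-terminals at (or reachable through a nullable prefix from) the front of some alternative:
  FIRST(P) = { ',', 'b', 'id' }
  FIRST(Y) = { ',', 'b', 'id' }

Productions for Y:
  Y → P: FIRST = { ',', 'b', 'id' }
  Y → , b b: FIRST = { ',' }
Productions for P:
  P → id P Y: FIRST = { 'id' }
  P → P id ,: FIRST = { ',', 'b', 'id' }
  P → Y , ,: FIRST = { ',', 'b', 'id' }
  P → b num: FIRST = { 'b' }
  P → b num P: FIRST = { 'b' }

Conflict for Y: Y → P and Y → , b b
  Overlap: { ',' }
Conflict for P: P → id P Y and P → P id ,
  Overlap: { 'id' }
Conflict for P: P → id P Y and P → Y , ,
  Overlap: { 'id' }
Conflict for P: P → P id , and P → Y , ,
  Overlap: { ',', 'b', 'id' }
Conflict for P: P → P id , and P → b num
  Overlap: { 'b' }
Conflict for P: P → P id , and P → b num P
  Overlap: { 'b' }
Conflict for P: P → Y , , and P → b num
  Overlap: { 'b' }
Conflict for P: P → Y , , and P → b num P
  Overlap: { 'b' }
Conflict for P: P → b num and P → b num P
  Overlap: { 'b' }

Answer: Yes. Y → P / Y → ',' b b on { ',' }; P → id P Y / P → P id ',' on { 'id' }; P → id P Y / P → Y ',' ',' on { 'id' }; P → P id ',' / P → Y ',' ',' on { ',', 'b', 'id' }; P → P id ',' / P → b num on { 'b' }; P → P id ',' / P → b num P on { 'b' }; P → Y ',' ',' / P → b num on { 'b' }; P → Y ',' ',' / P → b num P on { 'b' }; P → b num / P → b num P on { 'b' }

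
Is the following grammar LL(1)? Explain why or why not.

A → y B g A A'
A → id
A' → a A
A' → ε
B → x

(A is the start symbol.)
Relevant sets:
  FOLLOW(A') = { $, 'a' }

For A:
  PREDICT(A → y B g A A') = { 'y' }
  PREDICT(A → id) = { 'id' }
For A':
  PREDICT(A' → a A) = { 'a' }
  PREDICT(A' → ε) = { $, 'a' }
B has a single production, so nothing to check there.

Conflict found: Predict set conflict for A': { 'a' }
The grammar is NOT LL(1).

Answer: No. Predict set conflict for A': { 'a' }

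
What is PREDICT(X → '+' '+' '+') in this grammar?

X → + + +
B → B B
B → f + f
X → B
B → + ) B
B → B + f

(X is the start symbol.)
PREDICT(X → '+' '+' '+') = (FIRST(RHS) \ {ε}) ∪ (FOLLOW(X) if ε ∈ FIRST(RHS), i.e. RHS ⇒* ε)
FIRST('+' '+' '+') = { '+' }
ε ∉ FIRST('+' '+' '+'), so FOLLOW(X) is not added.
PREDICT(X → '+' '+' '+') = { '+' }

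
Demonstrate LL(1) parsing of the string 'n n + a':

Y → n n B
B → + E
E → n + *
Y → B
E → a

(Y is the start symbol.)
LL(1) parsing maintains a stack (initially the start symbol over $) and the input. At each step: if the stack top is a terminal, match it against the current input token; if it is a non-terminal N, replace it with the RHS of M[N, lookahead] (the unique production whose predict set contains the lookahead).

Stack is shown with the top on the left.

Stack    Input      Action
--------------------------
Y $      n n + a $  output Y → n n B
n n B $  n n + a $  match 'n'
n B $    n + a $    match 'n'
B $      + a $      output B → + E
+ E $    + a $      match '+'
E $      a $        output E → a
a $      a $        match 'a'
$        $          accept

The string is accepted.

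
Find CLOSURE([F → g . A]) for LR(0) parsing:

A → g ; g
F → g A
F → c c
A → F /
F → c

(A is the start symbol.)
{ [A → . F /], [A → . g ; g], [F → . c c], [F → . c], [F → . g A], [F → g . A] }

To compute CLOSURE, for each item [A → α.Bβ] where B is a non-terminal, add [B → .γ] for all productions B → γ; repeat for the newly added items until nothing changes.

Start with: [F → g . A]
  [F → g . A] has the dot before A: add [A → . g ; g], [A → . F /]
  [A → . F /] has the dot before F: add [F → . g A], [F → . c c], [F → . c]
No further items can be added.

CLOSURE = { [A → . F /], [A → . g ; g], [F → . c c], [F → . c], [F → . g A], [F → g . A] }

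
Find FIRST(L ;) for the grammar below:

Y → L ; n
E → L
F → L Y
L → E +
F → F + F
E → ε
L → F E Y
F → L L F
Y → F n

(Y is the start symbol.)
FIRST sets of the non-terminals involved (from the grammar, by fixed-point iteration):
  FIRST(L) = { '+' }

To compute FIRST(L ;), process the symbols left to right:
Symbol L is a non-terminal. Add FIRST(L) \ {ε} = { '+' }
L is not nullable (ε ∉ FIRST(L)), so stop here.
FIRST(L ;) = { '+' }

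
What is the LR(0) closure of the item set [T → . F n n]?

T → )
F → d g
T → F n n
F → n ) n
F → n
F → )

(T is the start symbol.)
{ [F → . )], [F → . d g], [F → . n ) n], [F → . n], [T → . F n n] }

To compute CLOSURE, for each item [A → α.Bβ] where B is a non-terminal, add [B → .γ] for all productions B → γ; repeat for the newly added items until nothing changes.

Start with: [T → . F n n]
  [T → . F n n] has the dot before F: add [F → . d g], [F → . n ) n], [F → . n], [F → . )]
No further items can be added.

CLOSURE = { [F → . )], [F → . d g], [F → . n ) n], [F → . n], [T → . F n n] }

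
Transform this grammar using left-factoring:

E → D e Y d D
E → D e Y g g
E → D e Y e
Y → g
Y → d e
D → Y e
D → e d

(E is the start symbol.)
Left-factoring transforms A → αβ₁ | αβ₂ into A → αA' and A' → β₁ | β₂
(α is the longest common prefix among the alternatives). Repeat until
no nonterminal has two alternatives with a common prefix.

Round 1: E has alternatives sharing prefix 'D e Y'. Introduce E': E → D e Y E'
  Add: E' → d D
  Add: E' → g g
  Add: E' → e

No remaining common prefixes — done.

Resulting grammar:
E → D e Y E'
E' → d D
E' → g g
E' → e
Y → g
Y → d e
D → Y e
D → e d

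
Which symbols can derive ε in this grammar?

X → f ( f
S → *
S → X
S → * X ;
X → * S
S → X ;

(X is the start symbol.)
None

There are no ε-productions, so no non-terminal can derive ε.
No non-terminals are nullable.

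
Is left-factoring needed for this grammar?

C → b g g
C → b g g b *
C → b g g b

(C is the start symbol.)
Yes, C has productions with common prefix 'b g g'

Left-factoring is needed when two productions for the same non-terminal
share a common prefix on the right-hand side.

Productions for C:
  C → b g g
  C → b g g b *
  C → b g g b

Found common prefix 'b g g' in productions for C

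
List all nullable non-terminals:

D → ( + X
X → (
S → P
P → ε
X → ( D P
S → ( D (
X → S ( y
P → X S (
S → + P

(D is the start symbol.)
ε-productions: P → ε
So P is immediately nullable.
S → P: every symbol on the right is nullable, so S is nullable too.
No further non-terminal can be added: every production for the remaining non-terminals contains a terminal or a non-nullable non-terminal.
Nullable = { 'P', 'S' }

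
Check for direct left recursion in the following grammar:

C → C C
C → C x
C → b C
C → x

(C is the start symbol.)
Yes, C is left-recursive

Direct left recursion occurs when N → N α for some non-terminal N (the right-hand side begins with the left-hand side itself).

C → C C: LEFT RECURSIVE (starts with C)
C → C x: LEFT RECURSIVE (starts with C)
C → b C: starts with b
C → x: starts with x

The grammar has direct left recursion on: C.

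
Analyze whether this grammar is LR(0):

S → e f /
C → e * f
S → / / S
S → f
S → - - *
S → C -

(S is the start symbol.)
A grammar is LR(0) if no state in the canonical LR(0) collection has:
  - both a shift item (dot before a terminal) and a complete item (shift-reduce conflict), or
  - two or more complete items (reduce-reduce conflict; the accept item [S' → S .] counts as a complete item here).

Augment with S' → S and build the canonical LR(0) collection (I0 = CLOSURE({[S' → . S]}), then GOTO on every symbol after a dot until no new states appear). It has 16 states:
  I0: { [C → . e * f], [S → . - - *], [S → . / / S], [S → . C -], [S → . e f /], [S → . f], [S' → . S] }  — shift
  I1: { [S → - . - *] }  — shift
  I2: { [S → / . / S] }  — shift
  I3: { [S → C . -] }  — shift
  I4: { [S' → S .] }  — accept
  I5: { [C → e . * f], [S → e . f /] }  — shift
  I6: { [S → f .] }  — reduce
  I7: { [C → e * . f] }  — shift
  I8: { [S → e f . /] }  — shift
  I9: { [S → e f / .] }  — reduce
  I10: { [C → e * f .] }  — reduce
  I11: { [S → C - .] }  — reduce
  I12: { [C → . e * f], [S → . - - *], [S → . / / S], [S → . C -], [S → . e f /], [S → . f], [S → / / . S] }  — shift
  I13: { [S → / / S .] }  — reduce
  I14: { [S → - - . *] }  — shift
  I15: { [S → - - * .] }  — reduce

Every state is either a pure shift/goto state or contains exactly one complete item and nothing to shift — no conflicts. The grammar is LR(0).

Answer: Yes, the grammar is LR(0)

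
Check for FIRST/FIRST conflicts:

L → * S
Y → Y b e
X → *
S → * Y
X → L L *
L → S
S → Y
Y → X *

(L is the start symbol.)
FIRST sets of the non-terminals at (or reachable through a nullable prefix from) the front of some alternative:
  FIRST(S) = { '*' }
  FIRST(Y) = { '*' }
  FIRST(X) = { '*' }
  FIRST(L) = { '*' }

Productions for L:
  L → * S: FIRST = { '*' }
  L → S: FIRST = { '*' }
Productions for Y:
  Y → Y b e: FIRST = { '*' }
  Y → X *: FIRST = { '*' }
Productions for X:
  X → *: FIRST = { '*' }
  X → L L *: FIRST = { '*' }
Productions for S:
  S → * Y: FIRST = { '*' }
  S → Y: FIRST = { '*' }

Conflict for L: L → * S and L → S
  Overlap: { '*' }
Conflict for Y: Y → Y b e and Y → X *
  Overlap: { '*' }
Conflict for X: X → * and X → L L *
  Overlap: { '*' }
Conflict for S: S → * Y and S → Y
  Overlap: { '*' }

Answer: Yes. L → '*' S / L → S on { '*' }; Y → Y b e / Y → X '*' on { '*' }; X → '*' / X → L L '*' on { '*' }; S → '*' Y / S → Y on { '*' }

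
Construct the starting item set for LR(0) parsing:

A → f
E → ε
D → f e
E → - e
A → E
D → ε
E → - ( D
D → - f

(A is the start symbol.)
First, augment the grammar with A' → A
I₀ = CLOSURE({ [A' → . A] }):
  [A' → . A] has the dot before A: add [A → . f], [A → . E]
  [A → . E] has the dot before E: add [E → .], [E → . - e], [E → . - ( D]
No further items can be added.

I₀ = { [A → . E], [A → . f], [A' → . A], [E → . - ( D], [E → . - e], [E → .] }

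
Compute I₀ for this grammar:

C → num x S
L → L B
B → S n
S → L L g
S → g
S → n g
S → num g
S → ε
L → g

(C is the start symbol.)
{ [C → . num x S], [C' → . C] }

First, augment the grammar with C' → C
I₀ = CLOSURE({ [C' → . C] }):
  [C' → . C] has the dot before C: add [C → . num x S]
No further items can be added.

I₀ = { [C → . num x S], [C' → . C] }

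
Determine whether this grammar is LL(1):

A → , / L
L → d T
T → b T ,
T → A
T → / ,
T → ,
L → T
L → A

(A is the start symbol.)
No. Predict set conflict for L: { ',' }

A grammar is LL(1) if for each non-terminal N with multiple productions, the predict sets of those productions are pairwise disjoint, where PREDICT(N → α) = (FIRST(α) \ {ε}) ∪ (FOLLOW(N) if α ⇒* ε).

Relevant sets:
  FIRST(T) = { ',', '/', 'b' }
  FIRST(A) = { ',' }

For L:
  PREDICT(L → d T) = { 'd' }
  PREDICT(L → T) = { ',', '/', 'b' }
  PREDICT(L → A) = { ',' }
For T:
  PREDICT(T → b T ',') = { 'b' }
  PREDICT(T → A) = { ',' }
  PREDICT(T → '/' ',') = { '/' }
  PREDICT(T → ',') = { ',' }
A has a single production, so nothing to check there.

Conflict found: Predict set conflict for L: { ',' }
The grammar is NOT LL(1).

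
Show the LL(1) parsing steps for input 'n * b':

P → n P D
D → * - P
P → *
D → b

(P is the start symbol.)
Stack is shown with the top on the left.

Stack    Input    Action
------------------------
P $      n * b $  output P → n P D
n P D $  n * b $  match 'n'
P D $    * b $    output P → *
* D $    * b $    match '*'
D $      b $      output D → b
b $      b $      match 'b'
$        $        accept

The string is accepted.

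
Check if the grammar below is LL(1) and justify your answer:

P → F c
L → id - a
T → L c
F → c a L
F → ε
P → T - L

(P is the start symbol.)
No. Predict set conflict for F: { 'c' }

Relevant sets:
  FIRST(F) = { 'c', ε }
  FIRST(T) = { 'id' }
  FOLLOW(F) = { 'c' }

For P:
  PREDICT(P → F c) = { 'c' }
  PREDICT(P → T '-' L) = { 'id' }
For F:
  PREDICT(F → c a L) = { 'c' }
  PREDICT(F → ε) = { 'c' }
L, T have a single production, so nothing to check there.

Conflict found: Predict set conflict for F: { 'c' }
The grammar is NOT LL(1).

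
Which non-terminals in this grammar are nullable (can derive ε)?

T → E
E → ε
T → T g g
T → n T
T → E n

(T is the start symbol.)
A non-terminal is nullable if it can derive ε (the empty string): either it has an ε-production, or it has a production whose right-hand side consists entirely of nullable non-terminals.

ε-productions: E → ε
So E is immediately nullable.
T → E: every symbol on the right is nullable, so T is nullable too.
Every non-terminal is now nullable.
Nullable = { 'E', 'T' }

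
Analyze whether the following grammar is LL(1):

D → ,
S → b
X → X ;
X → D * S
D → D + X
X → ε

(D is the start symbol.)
Relevant sets:
  FIRST(D) = { ',' }
  FIRST(X) = { ',', ';', ε }
  FOLLOW(X) = { $, '*', '+', ';' }

For D:
  PREDICT(D → ',') = { ',' }
  PREDICT(D → D '+' X) = { ',' }
For X:
  PREDICT(X → X ';') = { ',', ';' }
  PREDICT(X → D '*' S) = { ',' }
  PREDICT(X → ε) = { $, '*', '+', ';' }
S has a single production, so nothing to check there.

Conflict found: Predict set conflict for D: { ',' }
The grammar is NOT LL(1).

Answer: No. Predict set conflict for D: { ',' }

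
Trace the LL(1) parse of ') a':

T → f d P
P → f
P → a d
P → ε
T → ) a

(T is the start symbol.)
Stack is shown with the top on the left.

Stack  Input  Action
--------------------
T $    ) a $  output T → ) a
) a $  ) a $  match ')'
a $    a $    match 'a'
$      $      accept

The string is accepted.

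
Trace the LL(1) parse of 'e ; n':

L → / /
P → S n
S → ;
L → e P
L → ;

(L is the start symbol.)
LL(1) parsing maintains a stack (initially the start symbol over $) and the input. At each step: if the stack top is a terminal, match it against the current input token; if it is a non-terminal N, replace it with the RHS of M[N, lookahead] (the unique production whose predict set contains the lookahead).

Stack is shown with the top on the left.

Stack  Input    Action
----------------------
L $    e ; n $  output L → e P
e P $  e ; n $  match 'e'
P $    ; n $    output P → S n
S n $  ; n $    output S → ;
; n $  ; n $    match ';'
n $    n $      match 'n'
$      $        accept

The string is accepted.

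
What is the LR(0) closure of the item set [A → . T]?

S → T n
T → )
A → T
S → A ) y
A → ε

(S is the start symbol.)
{ [A → . T], [T → . )] }

To compute CLOSURE, for each item [A → α.Bβ] where B is a non-terminal, add [B → .γ] for all productions B → γ; repeat for the newly added items until nothing changes.

Start with: [A → . T]
  [A → . T] has the dot before T: add [T → . )]
No further items can be added.

CLOSURE = { [A → . T], [T → . )] }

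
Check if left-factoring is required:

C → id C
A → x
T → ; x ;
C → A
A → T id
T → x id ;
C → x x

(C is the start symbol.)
No, left-factoring is not needed

Left-factoring is needed when two productions for the same non-terminal
share a common prefix on the right-hand side.

Productions for C:
  C → id C
  C → A
  C → x x
Productions for A:
  A → x
  A → T id
Productions for T:
  T → ; x ;
  T → x id ;

No common prefixes found.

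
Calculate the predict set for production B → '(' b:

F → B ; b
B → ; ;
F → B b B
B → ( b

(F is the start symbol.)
{ '(' }

PREDICT(B → '(' b) = (FIRST(RHS) \ {ε}) ∪ (FOLLOW(B) if ε ∈ FIRST(RHS), i.e. RHS ⇒* ε)
FIRST('(' b) = { '(' }
ε ∉ FIRST('(' b), so FOLLOW(B) is not added.
PREDICT(B → '(' b) = { '(' }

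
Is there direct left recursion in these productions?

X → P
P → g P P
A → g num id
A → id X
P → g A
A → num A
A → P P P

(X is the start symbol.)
Direct left recursion occurs when N → N α for some non-terminal N (the right-hand side begins with the left-hand side itself).

X → P: starts with P
P → g P P: starts with g
A → g num id: starts with g
A → id X: starts with id
P → g A: starts with g
A → num A: starts with num
A → P P P: starts with P

No direct left recursion found.

Answer: No direct left recursion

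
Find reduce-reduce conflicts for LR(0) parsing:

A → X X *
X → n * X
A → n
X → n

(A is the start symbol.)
Augment with A' → A and build the canonical LR(0) collection (I0 = CLOSURE({[A' → . A]}), then GOTO on every symbol after a dot until no new states appear). It has 9 states:
  I0: { [A → . X X *], [A → . n], [A' → . A], [X → . n * X], [X → . n] }  — shift
  I1: { [A' → A .] }  — accept
  I2: { [A → X . X *], [X → . n * X], [X → . n] }  — shift
  I3: { [A → n .], [X → n . * X], [X → n .] }  — shift, 2 reduces
  I4: { [X → . n * X], [X → . n], [X → n * . X] }  — shift
  I5: { [X → n * X .] }  — reduce
  I6: { [X → n . * X], [X → n .] }  — shift, reduce
  I7: { [A → X X . *] }  — shift
  I8: { [A → X X * .] }  — reduce

I3 contains complete items [A → n .], [X → n .] — reduce-reduce conflict.

Answer: Yes — I3: [A → n .] vs [X → n .]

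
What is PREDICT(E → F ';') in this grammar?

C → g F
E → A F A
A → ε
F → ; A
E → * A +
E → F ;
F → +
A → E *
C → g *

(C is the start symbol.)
{ '+', ';' }

PREDICT(E → F ';') = (FIRST(RHS) \ {ε}) ∪ (FOLLOW(E) if ε ∈ FIRST(RHS), i.e. RHS ⇒* ε)
FIRST(F) = { '+', ';' }
FIRST(F ';') = { '+', ';' }
ε ∉ FIRST(F ';'), so FOLLOW(E) is not added.
PREDICT(E → F ';') = { '+', ';' }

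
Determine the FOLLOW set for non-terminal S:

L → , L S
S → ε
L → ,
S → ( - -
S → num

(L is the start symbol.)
{ $, '(', 'num' }

In L → , L S: S is at the end, add FOLLOW(L)

The FOLLOW sets referred to above (computed the same way, to a fixed point):
  FOLLOW(L) = { $, '(', 'num' }

Taking the union: FOLLOW(S) = { $, '(', 'num' }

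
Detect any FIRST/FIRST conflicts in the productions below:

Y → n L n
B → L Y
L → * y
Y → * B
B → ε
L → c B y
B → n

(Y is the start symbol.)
A FIRST/FIRST conflict occurs when two productions N → α and N → β for the same non-terminal have FIRST(α) ∩ FIRST(β) ≠ ∅ (with ε ∈ FIRST of a nullable right-hand side, so two nullable alternatives also conflict).

FIRST sets of the non-terminals at (or reachable through a nullable prefix from) the front of some alternative:
  FIRST(L) = { '*', 'c' }

Productions for Y:
  Y → n L n: FIRST = { 'n' }
  Y → * B: FIRST = { '*' }
Productions for B:
  B → L Y: FIRST = { '*', 'c' }
  B → ε: FIRST = { ε }
  B → n: FIRST = { 'n' }
Productions for L:
  L → * y: FIRST = { '*' }
  L → c B y: FIRST = { 'c' }

All alternatives of each non-terminal have pairwise disjoint FIRST sets.

Answer: No FIRST/FIRST conflicts.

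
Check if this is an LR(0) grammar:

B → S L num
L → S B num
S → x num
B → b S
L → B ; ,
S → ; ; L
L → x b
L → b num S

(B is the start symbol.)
A grammar is LR(0) if no state in the canonical LR(0) collection has:
  - both a shift item (dot before a terminal) and a complete item (shift-reduce conflict), or
  - two or more complete items (reduce-reduce conflict; the accept item [B' → B .] counts as a complete item here).

Augment with B' → B and build the canonical LR(0) collection (I0 = CLOSURE({[B' → . B]}), then GOTO on every symbol after a dot until no new states appear). It has 23 states:
  I0: { [B → . S L num], [B → . b S], [B' → . B], [S → . ; ; L], [S → . x num] }  — shift
  I1: { [S → ; . ; L] }  — shift
  I2: { [B' → B .] }  — accept
  I3: { [B → . S L num], [B → . b S], [B → S . L num], [L → . B ; ,], [L → . S B num], [L → . b num S], [L → . x b], [S → . ; ; L], [S → . x num] }  — shift
  I4: { [B → b . S], [S → . ; ; L], [S → . x num] }  — shift
  I5: { [S → x . num] }  — shift
  I6: { [S → x num .] }  — reduce
  I7: { [B → b S .] }  — reduce
  I8: { [L → B . ; ,] }  — shift
  I9: { [B → S L . num] }  — shift
  I10: { [B → . S L num], [B → . b S], [B → S . L num], [L → . B ; ,], [L → . S B num], [L → . b num S], [L → . x b], [L → S . B num], [S → . ; ; L], [S → . x num] }  — shift
  I11: { [B → b . S], [L → b . num S], [S → . ; ; L], [S → . x num] }  — shift
  I12: { [L → x . b], [S → x . num] }  — shift
  I13: { [L → x b .] }  — reduce
  I14: { [L → b num . S], [S → . ; ; L], [S → . x num] }  — shift
  I15: { [L → b num S .] }  — reduce
  I16: { [L → B . ; ,], [L → S B . num] }  — shift
  I17: { [L → B ; . ,] }  — shift
  I18: { [L → S B num .] }  — reduce
  I19: { [L → B ; , .] }  — reduce
  I20: { [B → S L num .] }  — reduce
  I21: { [B → . S L num], [B → . b S], [L → . B ; ,], [L → . S B num], [L → . b num S], [L → . x b], [S → . ; ; L], [S → . x num], [S → ; ; . L] }  — shift
  I22: { [S → ; ; L .] }  — reduce

Every state is either a pure shift/goto state or contains exactly one complete item and nothing to shift — no conflicts. The grammar is LR(0).

Answer: Yes, the grammar is LR(0)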